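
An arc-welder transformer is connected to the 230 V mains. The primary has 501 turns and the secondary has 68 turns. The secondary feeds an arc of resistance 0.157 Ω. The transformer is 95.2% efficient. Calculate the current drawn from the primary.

I_p ≈ 28.3 A

V_s = 230 × 68/501 = 31.218 V.
I_s = V_s/R = 31.218/0.157 = 198.84 A.
P_out = V_s I_s = 31.218 × 198.84 = 6207.2 W.
P_in = P_out/η = 6207.2/0.952 = 6520.2 W.
I_p = P_in/V_p = 6520.2/230 = 28.3 A.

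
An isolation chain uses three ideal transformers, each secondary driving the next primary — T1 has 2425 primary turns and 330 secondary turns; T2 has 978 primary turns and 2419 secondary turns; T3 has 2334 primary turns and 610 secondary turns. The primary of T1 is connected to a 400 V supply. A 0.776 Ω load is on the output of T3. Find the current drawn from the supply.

After T1: V = 400.00 × 330/2425 = 54.433 V.
After T2: V = 54.433 × 2419/978 = 134.64 V.
After T3: V = 134.64 × 610/2334 = 35.187 V.
I_load = 35.187/0.776 = 45.345 A, so P_out = 35.187 × 45.345 = 1595.6 W.
All ideal ⇒ P_in = P_out, so I_supply = 1595.6/400 = 3.99 A.

I_supply ≈ 3.99 A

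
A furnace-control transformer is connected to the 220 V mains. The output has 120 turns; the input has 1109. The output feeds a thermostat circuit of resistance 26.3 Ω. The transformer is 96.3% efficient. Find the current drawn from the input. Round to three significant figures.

I_in ≈ 0.102 A

V_out = 220 × 120/1109 = 23.805 V.
I_out = V_out/R = 23.805/26.3 = 0.90514 A.
P_out = V_out I_out = 23.805 × 0.90514 = 21.547 W.
P_in = P_out/η = 21.547/0.963 = 22.375 W.
I_in = P_in/V_in = 22.375/220 = 0.102 A.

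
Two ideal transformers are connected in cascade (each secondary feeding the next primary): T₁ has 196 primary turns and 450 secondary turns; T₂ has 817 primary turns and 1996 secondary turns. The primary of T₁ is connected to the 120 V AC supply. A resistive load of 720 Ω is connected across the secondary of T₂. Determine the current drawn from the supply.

I_supply ≈ 5.24 A

After T₁: V = 120.00 × 450/196 = 275.51 V.
After T₂: V = 275.51 × 1996/817 = 673.09 V.
I_load = 673.09/720 = 0.93485 A, so P_out = 673.09 × 0.93485 = 629.25 W.
All ideal ⇒ P_in = P_out, so I_supply = 629.25/120 = 5.24 A.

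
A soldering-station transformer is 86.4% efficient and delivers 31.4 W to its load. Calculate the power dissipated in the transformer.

P_in = P_out/η = 31.4/0.864 = 36.3426 W.
P_loss = P_in − P_out = 36.3426 − 31.4 = 4.94 W.

P_loss ≈ 4.94 W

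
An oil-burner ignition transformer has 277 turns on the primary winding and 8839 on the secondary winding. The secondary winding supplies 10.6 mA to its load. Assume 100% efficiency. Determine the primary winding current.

For an ideal transformer I_p/I_s = N_s/N_p, so I_p = 0.0106 × 8839/277 = 0.338 A.

I_p ≈ 0.338 A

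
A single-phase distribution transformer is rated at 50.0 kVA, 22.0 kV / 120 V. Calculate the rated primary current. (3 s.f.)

I_p ≈ 2.27 A

I_p = S/V_p = 50000/22000 = 2.27 A.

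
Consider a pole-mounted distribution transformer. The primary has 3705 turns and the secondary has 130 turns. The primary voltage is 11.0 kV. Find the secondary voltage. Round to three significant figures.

V_s ≈ 386 V

V_s/V_p = N_s/N_p, so V_s = 11000 × 130/3705 = 386 V.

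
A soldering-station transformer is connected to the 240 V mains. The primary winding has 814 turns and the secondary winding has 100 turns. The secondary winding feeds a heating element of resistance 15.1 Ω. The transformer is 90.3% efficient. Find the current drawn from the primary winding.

I_p ≈ 0.266 A

V_s = 240 × 100/814 = 29.484 V.
I_s = V_s/R = 29.484/15.1 = 1.9526 A.
P_out = V_s I_s = 29.484 × 1.9526 = 57.570 W.
P_in = P_out/η = 57.570/0.903 = 63.754 W.
I_p = P_in/V_p = 63.754/240 = 0.266 A.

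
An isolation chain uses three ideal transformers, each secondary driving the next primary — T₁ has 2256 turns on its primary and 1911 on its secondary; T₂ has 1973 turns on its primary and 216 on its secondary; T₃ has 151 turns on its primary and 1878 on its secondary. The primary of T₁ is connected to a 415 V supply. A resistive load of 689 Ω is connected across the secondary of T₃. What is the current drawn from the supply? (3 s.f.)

I_supply ≈ 0.801 A

Secondary of T₁: V = 415.00 × 1911/2256 = 351.54 V.
Secondary of T₂: V = 351.54 × 216/1973 = 38.485 V.
Secondary of T₃: V = 38.485 × 1878/151 = 478.65 V.
I_load = 478.65/689 = 0.69470 A, so P_out = 478.65 × 0.69470 = 332.51 W.
All ideal ⇒ P_in = P_out, so I_supply = 332.51/415 = 0.801 A.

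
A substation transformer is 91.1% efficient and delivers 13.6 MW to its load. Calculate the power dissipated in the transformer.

P_loss ≈ 1.33×10^6 W

P_in = P_out/η = 1.36×10^7/0.911 = 1.49286×10^7 W.
P_loss = P_in − P_out = 1.49286×10^7 − 1.36×10^7 = 1.33×10^6 W.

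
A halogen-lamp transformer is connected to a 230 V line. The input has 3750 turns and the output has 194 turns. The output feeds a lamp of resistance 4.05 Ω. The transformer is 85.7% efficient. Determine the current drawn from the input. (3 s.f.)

V_out = 230 × 194/3750 = 11.899 V.
I_out = V_out/R = 11.899/4.05 = 2.9379 A.
P_out = V_out I_out = 11.899 × 2.9379 = 34.958 W.
P_in = P_out/η = 34.958/0.857 = 40.791 W.
I_in = P_in/V_in = 40.791/230 = 0.177 A.

I_in ≈ 0.177 A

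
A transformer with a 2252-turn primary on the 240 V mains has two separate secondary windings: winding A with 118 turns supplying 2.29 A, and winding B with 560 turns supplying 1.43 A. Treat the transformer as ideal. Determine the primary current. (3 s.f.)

V_A = 240 × 118/2252 = 12.575 V; V_B = 240 × 560/2252 = 59.680 V.
P_out = V_A I_A + V_B I_B = 12.575×2.29 + 59.680×1.43 = 28.798 + 85.343 = 114.14 W.
Ideal ⇒ P_in = P_out, so I_p = P_out/V_p = 114.14/240 = 0.476 A.

I_p ≈ 0.476 A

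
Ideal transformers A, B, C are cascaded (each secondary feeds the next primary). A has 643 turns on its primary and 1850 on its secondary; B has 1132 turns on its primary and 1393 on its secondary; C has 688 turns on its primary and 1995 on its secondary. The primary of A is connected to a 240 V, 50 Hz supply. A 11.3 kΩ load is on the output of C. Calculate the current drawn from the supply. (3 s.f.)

After A: V = 240.00 × 1850/643 = 690.51 V.
After B: V = 690.51 × 1393/1132 = 849.72 V.
After C: V = 849.72 × 1995/688 = 2463.9 V.
I_load = 2463.9/11300 = 0.21805 A, so P_out = 2463.9 × 0.21805 = 537.26 W.
All ideal ⇒ P_in = P_out, so I_supply = 537.26/240 = 2.24 A.

I_supply ≈ 2.24 A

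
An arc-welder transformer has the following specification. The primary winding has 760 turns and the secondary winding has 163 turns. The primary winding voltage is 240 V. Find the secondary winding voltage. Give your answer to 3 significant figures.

V_s/V_p = N_s/N_p, so V_s = 240 × 163/760 = 51.5 V.

V_s ≈ 51.5 V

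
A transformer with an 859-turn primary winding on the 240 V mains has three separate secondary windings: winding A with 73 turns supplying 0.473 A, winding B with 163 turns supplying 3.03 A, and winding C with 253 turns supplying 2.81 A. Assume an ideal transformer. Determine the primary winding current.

I_p ≈ 1.44 A

V_A = 240 × 73/859 = 20.396 V; V_B = 240 × 163/859 = 45.541 V; V_C = 240 × 253/859 = 70.687 V.
P_out = V_A I_A + V_B I_B + V_C I_C = 20.396×0.473 + 45.541×3.03 + 70.687×2.81 = 9.6472 + 137.99 + 198.63 = 346.27 W.
Ideal ⇒ P_in = P_out, so I_p = P_out/V_p = 346.27/240 = 1.44 A.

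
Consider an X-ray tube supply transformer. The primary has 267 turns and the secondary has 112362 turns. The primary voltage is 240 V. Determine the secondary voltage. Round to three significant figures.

V_s/V_p = N_s/N_p, so V_s = 240 × 112362/267 = 101000 V.

V_s ≈ 101000 V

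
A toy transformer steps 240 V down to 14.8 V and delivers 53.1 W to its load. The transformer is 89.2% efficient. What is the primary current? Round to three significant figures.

I_p ≈ 0.248 A

P_in = P_out/η = 53.1/0.892 = 59.529 W.
I_p = P_in/V_p = 59.529/240 = 0.248 A.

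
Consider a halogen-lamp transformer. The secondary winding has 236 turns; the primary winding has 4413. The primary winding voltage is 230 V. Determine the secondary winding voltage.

V_s ≈ 12.3 V

V_s/V_p = N_s/N_p, so V_s = 230 × 236/4413 = 12.3 V.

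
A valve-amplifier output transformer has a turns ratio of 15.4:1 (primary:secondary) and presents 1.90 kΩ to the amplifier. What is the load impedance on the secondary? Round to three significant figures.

Z_s = Z_p/(N_p/N_s)² = 1900/15.4² = 8.01 Ω.

Z_s ≈ 8.01 Ω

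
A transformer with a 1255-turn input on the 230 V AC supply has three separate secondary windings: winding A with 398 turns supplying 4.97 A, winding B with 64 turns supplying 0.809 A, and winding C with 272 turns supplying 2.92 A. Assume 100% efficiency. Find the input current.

I_in ≈ 2.25 A

V_A = 230 × 398/1255 = 72.940 V; V_B = 230 × 64/1255 = 11.729 V; V_C = 230 × 272/1255 = 49.849 V.
P_out = V_A I_A + V_B I_B + V_C I_C = 72.940×4.97 + 11.729×0.809 + 49.849×2.92 = 362.51 + 9.4888 + 145.56 = 517.56 W.
Ideal ⇒ P_in = P_out, so I_in = P_out/V_in = 517.56/230 = 2.25 A.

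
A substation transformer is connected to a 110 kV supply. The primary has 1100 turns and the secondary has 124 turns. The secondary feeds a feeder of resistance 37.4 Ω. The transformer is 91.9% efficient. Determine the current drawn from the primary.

I_p ≈ 40.7 A

V_s = 110000 × 124/1100 = 12400 V.
I_s = V_s/R = 12400/37.4 = 331.55 A.
P_out = V_s I_s = 12400 × 331.55 = 4.1112×10^6 W.
P_in = P_out/η = 4.1112×10^6/0.919 = 4.4736×10^6 W.
I_p = P_in/V_p = 4.4736×10^6/110000 = 40.7 A.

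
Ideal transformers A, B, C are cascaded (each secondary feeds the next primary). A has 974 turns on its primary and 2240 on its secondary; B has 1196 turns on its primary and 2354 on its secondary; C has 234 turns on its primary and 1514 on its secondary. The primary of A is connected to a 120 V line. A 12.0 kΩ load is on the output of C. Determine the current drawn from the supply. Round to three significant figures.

I_supply ≈ 8.58 A

After A: V = 120.00 × 2240/974 = 275.98 V.
After B: V = 275.98 × 2354/1196 = 543.18 V.
After C: V = 543.18 × 1514/234 = 3514.4 V.
I_load = 3514.4/12000 = 0.29287 A, so P_out = 3514.4 × 0.29287 = 1029.3 W.
All ideal ⇒ P_in = P_out, so I_supply = 1029.3/120 = 8.58 A.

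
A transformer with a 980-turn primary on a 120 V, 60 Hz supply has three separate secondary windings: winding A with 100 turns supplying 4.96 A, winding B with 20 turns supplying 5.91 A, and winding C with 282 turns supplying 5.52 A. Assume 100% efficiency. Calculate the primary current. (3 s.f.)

I_p ≈ 2.22 A

V_A = 120 × 100/980 = 12.245 V; V_B = 120 × 20/980 = 2.4490 V; V_C = 120 × 282/980 = 34.531 V.
P_out = V_A I_A + V_B I_B + V_C I_C = 12.245×4.96 + 2.4490×5.91 + 34.531×5.52 = 60.735 + 14.473 + 190.61 = 265.82 W.
Ideal ⇒ P_in = P_out, so I_p = P_out/V_p = 265.82/120 = 2.22 A.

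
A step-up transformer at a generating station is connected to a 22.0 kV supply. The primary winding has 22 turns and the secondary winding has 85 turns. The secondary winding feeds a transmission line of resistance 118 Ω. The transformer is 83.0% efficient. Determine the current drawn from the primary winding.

I_p ≈ 3350 A

V_s = 22000 × 85/22 = 85000 V.
I_s = V_s/R = 85000/118 = 720.34 A.
P_out = V_s I_s = 85000 × 720.34 = 6.1229×10^7 W.
P_in = P_out/η = 6.1229×10^7/0.830 = 7.3770×10^7 W.
I_p = P_in/V_p = 7.3770×10^7/22000 = 3350 A.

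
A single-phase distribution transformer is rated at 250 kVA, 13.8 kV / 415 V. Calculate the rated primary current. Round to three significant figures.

I_p ≈ 18.1 A

I_p = S/V_p = 250000/13800 = 18.1 A.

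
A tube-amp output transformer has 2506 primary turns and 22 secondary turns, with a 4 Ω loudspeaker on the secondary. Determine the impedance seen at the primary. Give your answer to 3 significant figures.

Z_p = (N_p/N_s)² × Z_s = (2506/22)² × 4 = 51900 Ω.

Z_p ≈ 51900 Ω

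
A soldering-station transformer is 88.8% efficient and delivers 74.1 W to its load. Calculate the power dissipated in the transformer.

P_loss ≈ 9.35 W

P_in = P_out/η = 74.1/0.888 = 83.4459 W.
P_loss = P_in − P_out = 83.4459 − 74.1 = 9.35 W.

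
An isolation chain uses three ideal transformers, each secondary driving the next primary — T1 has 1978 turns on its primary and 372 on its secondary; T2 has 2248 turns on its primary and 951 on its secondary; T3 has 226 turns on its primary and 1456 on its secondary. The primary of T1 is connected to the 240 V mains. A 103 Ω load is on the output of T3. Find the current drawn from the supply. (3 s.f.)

After T1: V = 240.00 × 372/1978 = 45.137 V.
After T2: V = 45.137 × 951/2248 = 19.095 V.
After T3: V = 19.095 × 1456/226 = 123.02 V.
I_load = 123.02/103 = 1.1943 A, so P_out = 123.02 × 1.1943 = 146.92 W.
All ideal ⇒ P_in = P_out, so I_supply = 146.92/240 = 0.612 A.

I_supply ≈ 0.612 A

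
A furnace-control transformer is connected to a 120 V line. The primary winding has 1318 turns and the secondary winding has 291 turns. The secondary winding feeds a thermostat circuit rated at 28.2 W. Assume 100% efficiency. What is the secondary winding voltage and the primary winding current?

V_s ≈ 26.5 V, I_p ≈ 0.235 A

V_s = V_p × N_s/N_p = 120 × 291/1318 = 26.495 V.
I_s = P/V_s = 28.2/26.495 = 1.0644 A.
I_p = I_s × N_s/N_p = 1.0644 × 291/1318 = 0.235 A.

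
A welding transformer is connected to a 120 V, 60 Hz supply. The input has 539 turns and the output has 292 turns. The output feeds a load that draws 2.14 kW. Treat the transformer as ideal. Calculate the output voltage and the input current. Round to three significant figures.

V_out ≈ 65.0 V, I_in ≈ 17.8 A

V_out = V_in × N_out/N_in = 120 × 292/539 = 65.009 V.
I_out = P/V_out = 2140/65.009 = 32.918 A.
I_in = I_out × N_out/N_in = 32.918 × 292/539 = 17.8 A.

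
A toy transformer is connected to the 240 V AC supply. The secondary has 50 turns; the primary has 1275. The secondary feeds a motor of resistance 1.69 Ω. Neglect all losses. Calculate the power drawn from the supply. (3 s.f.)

V_s = V_p × N_s/N_p = 240 × 50/1275 = 9.4118 V.
I_s = V_s/R = 9.4118/1.69 = 5.5691 A.
I_p = I_s × N_s/N_p = 5.5691 × 50/1275 = 0.21840 A.
P = V_p I_p = 240 × 0.21840 = 52.4 W.

P ≈ 52.4 W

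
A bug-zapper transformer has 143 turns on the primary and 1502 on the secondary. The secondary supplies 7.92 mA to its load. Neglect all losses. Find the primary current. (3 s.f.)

I_p ≈ 0.0832 A

For an ideal transformer I_p/I_s = N_s/N_p, so I_p = 0.00792 × 1502/143 = 0.0832 A.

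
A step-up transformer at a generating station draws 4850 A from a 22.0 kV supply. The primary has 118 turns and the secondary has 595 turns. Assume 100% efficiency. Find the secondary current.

I_s ≈ 962 A

I_s/I_p = N_p/N_s, so I_s = 4850 × 118/595 = 962 A.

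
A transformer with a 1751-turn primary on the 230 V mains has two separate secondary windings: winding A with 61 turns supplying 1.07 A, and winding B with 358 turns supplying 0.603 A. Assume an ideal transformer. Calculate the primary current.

V_A = 230 × 61/1751 = 8.0126 V; V_B = 230 × 358/1751 = 47.025 V.
P_out = V_A I_A + V_B I_B = 8.0126×1.07 + 47.025×0.603 = 8.5734 + 28.356 = 36.929 W.
Ideal ⇒ P_in = P_out, so I_p = P_out/V_p = 36.929/230 = 0.161 A.

I_p ≈ 0.161 A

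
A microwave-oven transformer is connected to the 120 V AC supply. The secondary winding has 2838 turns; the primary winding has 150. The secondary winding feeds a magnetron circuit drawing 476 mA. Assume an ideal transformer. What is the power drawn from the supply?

P ≈ 1080 W

I_p = I_s × N_s/N_p = 0.476 × 2838/150 = 9.0059 A.
P = V_p I_p = 120 × 9.0059 = 1080 W.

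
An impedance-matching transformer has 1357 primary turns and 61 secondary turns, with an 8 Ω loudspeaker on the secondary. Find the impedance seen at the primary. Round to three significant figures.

Z_p ≈ 3960 Ω

Z_p = (N_p/N_s)² × Z_s = (1357/61)² × 8 = 3960 Ω.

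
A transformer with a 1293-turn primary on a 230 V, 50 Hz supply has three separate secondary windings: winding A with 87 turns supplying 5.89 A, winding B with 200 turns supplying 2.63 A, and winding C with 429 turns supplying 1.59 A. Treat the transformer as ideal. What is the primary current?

V_A = 230 × 87/1293 = 15.476 V; V_B = 230 × 200/1293 = 35.576 V; V_C = 230 × 429/1293 = 76.311 V.
P_out = V_A I_A + V_B I_B + V_C I_C = 15.476×5.89 + 35.576×2.63 + 76.311×1.59 = 91.152 + 93.565 + 121.33 = 306.05 W.
Ideal ⇒ P_in = P_out, so I_p = P_out/V_p = 306.05/230 = 1.33 A.

I_p ≈ 1.33 A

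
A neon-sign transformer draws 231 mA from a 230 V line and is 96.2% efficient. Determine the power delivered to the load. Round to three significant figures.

P_out ≈ 51.1 W

P_in = V_p I_p = 230 × 0.231 = 53.130 W.
P_out = η P_in = 0.962 × 53.130 = 51.1 W.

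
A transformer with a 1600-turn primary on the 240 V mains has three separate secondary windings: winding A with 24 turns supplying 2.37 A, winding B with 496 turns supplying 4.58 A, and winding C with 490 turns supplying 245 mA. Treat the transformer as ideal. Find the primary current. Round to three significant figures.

I_p ≈ 1.53 A

V_A = 240 × 24/1600 = 3.6000 V; V_B = 240 × 496/1600 = 74.400 V; V_C = 240 × 490/1600 = 73.500 V.
P_out = V_A I_A + V_B I_B + V_C I_C = 3.6000×2.37 + 74.400×4.58 + 73.500×0.245 = 8.5320 + 340.75 + 18.008 = 367.29 W.
Ideal ⇒ P_in = P_out, so I_p = P_out/V_p = 367.29/240 = 1.53 A.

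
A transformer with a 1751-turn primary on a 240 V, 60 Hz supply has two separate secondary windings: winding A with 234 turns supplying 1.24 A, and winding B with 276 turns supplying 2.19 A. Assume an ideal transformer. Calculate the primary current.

V_A = 240 × 234/1751 = 32.073 V; V_B = 240 × 276/1751 = 37.830 V.
P_out = V_A I_A + V_B I_B = 32.073×1.24 + 37.830×2.19 = 39.771 + 82.847 = 122.62 W.
Ideal ⇒ P_in = P_out, so I_p = P_out/V_p = 122.62/240 = 0.511 A.

I_p ≈ 0.511 A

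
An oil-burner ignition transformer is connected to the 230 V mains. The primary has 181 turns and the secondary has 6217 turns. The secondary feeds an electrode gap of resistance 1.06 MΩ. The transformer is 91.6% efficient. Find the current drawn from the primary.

V_s = 230 × 6217/181 = 7900.1 V.
I_s = V_s/R = 7900.1/(1.06×10^6) = 0.0074529 A.
P_out = V_s I_s = 7900.1 × 0.0074529 = 58.878 W.
P_in = P_out/η = 58.878/0.916 = 64.277 W.
I_p = P_in/V_p = 64.277/230 = 0.279 A.

I_p ≈ 0.279 A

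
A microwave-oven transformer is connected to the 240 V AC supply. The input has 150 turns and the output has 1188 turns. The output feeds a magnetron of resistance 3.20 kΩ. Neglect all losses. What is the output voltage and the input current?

V_out ≈ 1900 V, I_in ≈ 4.70 A

V_out = V_in × N_out/N_in = 240 × 1188/150 = 1900.8 V.
I_out = V_out/R = 1900.8/3200 = 0.59400 A.
I_in = I_out × N_out/N_in = 0.59400 × 1188/150 = 4.70 A.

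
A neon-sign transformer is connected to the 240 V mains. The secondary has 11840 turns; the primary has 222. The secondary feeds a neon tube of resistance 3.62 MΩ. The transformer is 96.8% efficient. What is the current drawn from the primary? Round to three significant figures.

V_s = 240 × 11840/222 = 12800 V.
I_s = V_s/R = 12800/(3.62×10^6) = 0.0035359 A.
P_out = V_s I_s = 12800 × 0.0035359 = 45.260 W.
P_in = P_out/η = 45.260/0.968 = 46.756 W.
I_p = P_in/V_p = 46.756/240 = 0.195 A.

I_p ≈ 0.195 A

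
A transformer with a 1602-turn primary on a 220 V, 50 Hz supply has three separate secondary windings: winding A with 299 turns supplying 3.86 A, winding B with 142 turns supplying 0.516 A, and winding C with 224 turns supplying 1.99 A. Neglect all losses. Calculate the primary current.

V_A = 220 × 299/1602 = 41.061 V; V_B = 220 × 142/1602 = 19.501 V; V_C = 220 × 224/1602 = 30.762 V.
P_out = V_A I_A + V_B I_B + V_C I_C = 41.061×3.86 + 19.501×0.516 + 30.762×1.99 = 158.50 + 10.062 + 61.215 = 229.77 W.
Ideal ⇒ P_in = P_out, so I_p = P_out/V_p = 229.77/220 = 1.04 A.

I_p ≈ 1.04 A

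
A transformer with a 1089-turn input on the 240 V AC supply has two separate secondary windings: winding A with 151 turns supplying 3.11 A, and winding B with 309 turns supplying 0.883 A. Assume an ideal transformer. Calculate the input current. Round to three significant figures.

V_A = 240 × 151/1089 = 33.278 V; V_B = 240 × 309/1089 = 68.099 V.
P_out = V_A I_A + V_B I_B = 33.278×3.11 + 68.099×0.883 = 103.50 + 60.132 = 163.63 W.
Ideal ⇒ P_in = P_out, so I_in = P_out/V_in = 163.63/240 = 0.682 A.

I_in ≈ 0.682 A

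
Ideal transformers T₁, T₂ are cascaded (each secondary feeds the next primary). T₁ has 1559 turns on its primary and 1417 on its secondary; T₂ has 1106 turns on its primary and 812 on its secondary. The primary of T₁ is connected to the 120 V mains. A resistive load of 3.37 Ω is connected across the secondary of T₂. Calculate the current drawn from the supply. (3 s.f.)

Secondary of T₁: V = 120.00 × 1417/1559 = 109.07 V.
Secondary of T₂: V = 109.07 × 812/1106 = 80.077 V.
I_load = 80.077/3.37 = 23.762 A, so P_out = 80.077 × 23.762 = 1902.8 W.
All ideal ⇒ P_in = P_out, so I_supply = 1902.8/120 = 15.9 A.

I_supply ≈ 15.9 A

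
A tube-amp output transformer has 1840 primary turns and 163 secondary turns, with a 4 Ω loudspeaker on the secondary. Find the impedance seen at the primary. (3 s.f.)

Z_p = (N_p/N_s)² × Z_s = (1840/163)² × 4 = 510 Ω.

Z_p ≈ 510 Ω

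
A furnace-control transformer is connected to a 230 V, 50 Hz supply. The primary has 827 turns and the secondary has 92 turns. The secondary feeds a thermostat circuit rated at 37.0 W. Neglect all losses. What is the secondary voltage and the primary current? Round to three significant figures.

V_s = V_p × N_s/N_p = 230 × 92/827 = 25.586 V.
I_s = P/V_s = 37.0/25.586 = 1.4461 A.
I_p = I_s × N_s/N_p = 1.4461 × 92/827 = 0.161 A.

V_s ≈ 25.6 V, I_p ≈ 0.161 A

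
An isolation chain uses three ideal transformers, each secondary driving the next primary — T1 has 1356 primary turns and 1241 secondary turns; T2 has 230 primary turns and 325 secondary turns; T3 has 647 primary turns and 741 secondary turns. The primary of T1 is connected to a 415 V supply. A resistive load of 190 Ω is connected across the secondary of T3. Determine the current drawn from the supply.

I_supply ≈ 4.79 A

After T1: V = 415.00 × 1241/1356 = 379.80 V.
After T2: V = 379.80 × 325/230 = 536.68 V.
After T3: V = 536.68 × 741/647 = 614.65 V.
I_load = 614.65/190 = 3.2350 A, so P_out = 614.65 × 3.2350 = 1988.4 W.
All ideal ⇒ P_in = P_out, so I_supply = 1988.4/415 = 4.79 A.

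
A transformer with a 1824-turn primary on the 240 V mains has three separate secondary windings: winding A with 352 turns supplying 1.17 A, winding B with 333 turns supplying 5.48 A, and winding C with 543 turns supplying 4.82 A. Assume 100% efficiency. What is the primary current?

V_A = 240 × 352/1824 = 46.316 V; V_B = 240 × 333/1824 = 43.816 V; V_C = 240 × 543/1824 = 71.447 V.
P_out = V_A I_A + V_B I_B + V_C I_C = 46.316×1.17 + 43.816×5.48 + 71.447×4.82 = 54.189 + 240.11 + 344.38 = 638.68 W.
Ideal ⇒ P_in = P_out, so I_p = P_out/V_p = 638.68/240 = 2.66 A.

I_p ≈ 2.66 A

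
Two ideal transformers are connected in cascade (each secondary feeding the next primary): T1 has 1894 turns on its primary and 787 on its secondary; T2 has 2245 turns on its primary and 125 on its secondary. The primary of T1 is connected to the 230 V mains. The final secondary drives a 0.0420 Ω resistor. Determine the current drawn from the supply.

After T1: V = 230.00 × 787/1894 = 95.570 V.
After T2: V = 95.570 × 125/2245 = 5.3213 V.
I_load = 5.3213/0.0420 = 126.70 A, so P_out = 5.3213 × 126.70 = 674.19 W.
All ideal ⇒ P_in = P_out, so I_supply = 674.19/230 = 2.93 A.

I_supply ≈ 2.93 A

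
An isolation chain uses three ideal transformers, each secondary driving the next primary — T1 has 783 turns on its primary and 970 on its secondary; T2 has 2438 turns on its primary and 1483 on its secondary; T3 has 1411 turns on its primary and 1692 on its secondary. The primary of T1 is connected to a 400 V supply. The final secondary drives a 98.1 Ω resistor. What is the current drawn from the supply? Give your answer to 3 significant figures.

I_supply ≈ 3.33 A

After T1: V = 400.00 × 970/783 = 495.53 V.
After T2: V = 495.53 × 1483/2438 = 301.42 V.
After T3: V = 301.42 × 1692/1411 = 361.45 V.
I_load = 361.45/98.1 = 3.6845 A, so P_out = 361.45 × 3.6845 = 1331.8 W.
All ideal ⇒ P_in = P_out, so I_supply = 1331.8/400 = 3.33 A.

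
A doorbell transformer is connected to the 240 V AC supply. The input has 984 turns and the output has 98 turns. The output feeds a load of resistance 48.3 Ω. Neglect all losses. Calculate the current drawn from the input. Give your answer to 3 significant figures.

I_in ≈ 0.0493 A

V_out = V_in × N_out/N_in = 240 × 98/984 = 23.902 V.
I_out = V_out/R = 23.902/48.3 = 0.49487 A.
For an ideal transformer I_in N_in = I_out N_out, so I_in = 0.49487 × 98/984 = 0.0493 A.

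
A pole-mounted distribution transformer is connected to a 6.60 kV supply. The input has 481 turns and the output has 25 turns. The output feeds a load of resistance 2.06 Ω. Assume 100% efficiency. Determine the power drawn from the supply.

P ≈ 57100 W

V_out = V_in × N_out/N_in = 6600 × 25/481 = 343.04 V.
I_out = V_out/R = 343.04/2.06 = 166.52 A.
I_in = I_out × N_out/N_in = 166.52 × 25/481 = 8.6550 A.
P = V_in I_in = 6600 × 8.6550 = 57100 W.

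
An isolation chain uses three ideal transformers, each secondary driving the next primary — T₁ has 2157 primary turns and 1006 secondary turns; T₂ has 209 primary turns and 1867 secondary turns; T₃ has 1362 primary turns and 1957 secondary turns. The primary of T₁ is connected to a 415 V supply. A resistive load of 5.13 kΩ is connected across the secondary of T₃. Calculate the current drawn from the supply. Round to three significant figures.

Secondary of T₁: V = 415.00 × 1006/2157 = 193.55 V.
Secondary of T₂: V = 193.55 × 1867/209 = 1729.0 V.
Secondary of T₃: V = 1729.0 × 1957/1362 = 2484.3 V.
I_load = 2484.3/5130 = 0.48427 A, so P_out = 2484.3 × 0.48427 = 1203.1 W.
All ideal ⇒ P_in = P_out, so I_supply = 1203.1/415 = 2.90 A.

I_supply ≈ 2.90 A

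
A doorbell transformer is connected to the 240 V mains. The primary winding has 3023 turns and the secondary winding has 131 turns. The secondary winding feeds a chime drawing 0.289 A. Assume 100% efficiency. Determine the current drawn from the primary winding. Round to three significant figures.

I_p ≈ 0.0125 A

For an ideal transformer I_p N_p = I_s N_s, so I_p = 0.289 × 131/3023 = 0.0125 A.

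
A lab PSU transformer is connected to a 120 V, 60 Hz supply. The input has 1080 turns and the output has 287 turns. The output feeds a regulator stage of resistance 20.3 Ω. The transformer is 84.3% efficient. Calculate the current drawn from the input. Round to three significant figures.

I_in ≈ 0.495 A

V_out = 120 × 287/1080 = 31.889 V.
I_out = V_out/R = 31.889/20.3 = 1.5709 A.
P_out = V_out I_out = 31.889 × 1.5709 = 50.094 W.
P_in = P_out/η = 50.094/0.843 = 59.423 W.
I_in = P_in/V_in = 59.423/120 = 0.495 A.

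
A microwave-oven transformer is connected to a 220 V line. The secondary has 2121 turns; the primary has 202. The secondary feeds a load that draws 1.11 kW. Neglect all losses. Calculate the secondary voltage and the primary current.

V_s = V_p × N_s/N_p = 220 × 2121/202 = 2310.0 V.
I_s = P/V_s = 1110/2310.0 = 0.48052 A.
I_p = I_s × N_s/N_p = 0.48052 × 2121/202 = 5.05 A.

V_s ≈ 2310 V, I_p ≈ 5.05 A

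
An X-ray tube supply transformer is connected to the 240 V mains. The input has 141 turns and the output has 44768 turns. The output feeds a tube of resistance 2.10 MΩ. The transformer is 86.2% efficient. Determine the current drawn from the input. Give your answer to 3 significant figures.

I_in ≈ 13.4 A

V_out = 240 × 44768/141 = 76201 V.
I_out = V_out/R = 76201/(2.10×10^6) = 0.036286 A.
P_out = V_out I_out = 76201 × 0.036286 = 2765.0 W.
P_in = P_out/η = 2765.0/0.862 = 3207.7 W.
I_in = P_in/V_in = 3207.7/240 = 13.4 A.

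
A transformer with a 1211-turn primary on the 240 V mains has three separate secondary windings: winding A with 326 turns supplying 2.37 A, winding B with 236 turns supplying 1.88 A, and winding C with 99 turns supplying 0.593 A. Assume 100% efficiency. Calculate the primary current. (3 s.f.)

I_p ≈ 1.05 A

V_A = 240 × 326/1211 = 64.608 V; V_B = 240 × 236/1211 = 46.771 V; V_C = 240 × 99/1211 = 19.620 V.
P_out = V_A I_A + V_B I_B + V_C I_C = 64.608×2.37 + 46.771×1.88 + 19.620×0.593 = 153.12 + 87.930 + 11.635 = 252.69 W.
Ideal ⇒ P_in = P_out, so I_p = P_out/V_p = 252.69/240 = 1.05 A.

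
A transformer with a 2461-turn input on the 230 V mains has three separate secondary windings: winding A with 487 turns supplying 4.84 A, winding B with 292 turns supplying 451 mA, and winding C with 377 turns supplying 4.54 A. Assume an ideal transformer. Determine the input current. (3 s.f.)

I_in ≈ 1.71 A

V_A = 230 × 487/2461 = 45.514 V; V_B = 230 × 292/2461 = 27.290 V; V_C = 230 × 377/2461 = 35.234 V.
P_out = V_A I_A + V_B I_B + V_C I_C = 45.514×4.84 + 27.290×0.451 + 35.234×4.54 = 220.29 + 12.308 + 159.96 = 392.56 W.
Ideal ⇒ P_in = P_out, so I_in = P_out/V_in = 392.56/230 = 1.71 A.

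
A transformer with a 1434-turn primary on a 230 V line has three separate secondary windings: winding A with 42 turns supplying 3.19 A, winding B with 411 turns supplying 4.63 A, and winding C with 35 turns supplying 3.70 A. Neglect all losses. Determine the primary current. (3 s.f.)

V_A = 230 × 42/1434 = 6.7364 V; V_B = 230 × 411/1434 = 65.921 V; V_C = 230 × 35/1434 = 5.6137 V.
P_out = V_A I_A + V_B I_B + V_C I_C = 6.7364×3.19 + 65.921×4.63 + 5.6137×3.70 = 21.489 + 305.21 + 20.771 = 347.47 W.
Ideal ⇒ P_in = P_out, so I_p = P_out/V_p = 347.47/230 = 1.51 A.

I_p ≈ 1.51 A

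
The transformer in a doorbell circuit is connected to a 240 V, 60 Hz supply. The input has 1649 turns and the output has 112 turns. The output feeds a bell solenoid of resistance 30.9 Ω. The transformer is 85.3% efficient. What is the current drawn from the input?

I_in ≈ 0.0420 A

V_out = 240 × 112/1649 = 16.301 V.
I_out = V_out/R = 16.301/30.9 = 0.52753 A.
P_out = V_out I_out = 16.301 × 0.52753 = 8.5992 W.
P_in = P_out/η = 8.5992/0.853 = 10.081 W.
I_in = P_in/V_in = 10.081/240 = 0.0420 A.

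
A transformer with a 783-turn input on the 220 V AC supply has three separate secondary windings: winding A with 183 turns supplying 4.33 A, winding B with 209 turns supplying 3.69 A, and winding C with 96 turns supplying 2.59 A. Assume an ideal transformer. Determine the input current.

V_A = 220 × 183/783 = 51.418 V; V_B = 220 × 209/783 = 58.723 V; V_C = 220 × 96/783 = 26.973 V.
P_out = V_A I_A + V_B I_B + V_C I_C = 51.418×4.33 + 58.723×3.69 + 26.973×2.59 = 222.64 + 216.69 + 69.861 = 509.19 W.
Ideal ⇒ P_in = P_out, so I_in = P_out/V_in = 509.19/220 = 2.31 A.

I_in ≈ 2.31 A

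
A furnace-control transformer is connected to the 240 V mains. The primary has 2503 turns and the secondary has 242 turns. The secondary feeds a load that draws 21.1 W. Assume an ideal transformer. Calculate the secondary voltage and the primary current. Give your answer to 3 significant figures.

V_s ≈ 23.2 V, I_p ≈ 0.0879 A

V_s = V_p × N_s/N_p = 240 × 242/2503 = 23.204 V.
I_s = P/V_s = 21.1/23.204 = 0.90932 A.
I_p = I_s × N_s/N_p = 0.90932 × 242/2503 = 0.0879 A.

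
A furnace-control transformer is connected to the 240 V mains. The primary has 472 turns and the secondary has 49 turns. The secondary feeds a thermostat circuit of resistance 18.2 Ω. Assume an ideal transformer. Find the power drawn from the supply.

P ≈ 34.1 W

V_s = V_p × N_s/N_p = 240 × 49/472 = 24.915 V.
I_s = V_s/R = 24.915/18.2 = 1.3690 A.
I_p = I_s × N_s/N_p = 1.3690 × 49/472 = 0.14212 A.
P = V_p I_p = 240 × 0.14212 = 34.1 W.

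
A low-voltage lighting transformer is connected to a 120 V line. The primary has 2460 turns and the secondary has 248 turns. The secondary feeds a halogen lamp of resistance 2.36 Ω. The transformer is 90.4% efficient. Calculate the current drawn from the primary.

V_s = 120 × 248/2460 = 12.098 V.
I_s = V_s/R = 12.098/2.36 = 5.1261 A.
P_out = V_s I_s = 12.098 × 5.1261 = 62.013 W.
P_in = P_out/η = 62.013/0.904 = 68.599 W.
I_p = P_in/V_p = 68.599/120 = 0.572 A.

I_p ≈ 0.572 A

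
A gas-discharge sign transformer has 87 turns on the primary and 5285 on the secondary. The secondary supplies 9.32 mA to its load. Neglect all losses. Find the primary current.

I_p ≈ 0.566 A

For an ideal transformer I_p/I_s = N_s/N_p, so I_p = 0.00932 × 5285/87 = 0.566 A.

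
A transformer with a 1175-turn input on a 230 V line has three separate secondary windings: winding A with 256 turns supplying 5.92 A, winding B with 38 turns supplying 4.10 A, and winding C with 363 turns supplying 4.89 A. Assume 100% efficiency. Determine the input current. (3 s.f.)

V_A = 230 × 256/1175 = 50.111 V; V_B = 230 × 38/1175 = 7.4383 V; V_C = 230 × 363/1175 = 71.055 V.
P_out = V_A I_A + V_B I_B + V_C I_C = 50.111×5.92 + 7.4383×4.10 + 71.055×4.89 = 296.65 + 30.497 + 347.46 = 674.61 W.
Ideal ⇒ P_in = P_out, so I_in = P_out/V_in = 674.61/230 = 2.93 A.

I_in ≈ 2.93 A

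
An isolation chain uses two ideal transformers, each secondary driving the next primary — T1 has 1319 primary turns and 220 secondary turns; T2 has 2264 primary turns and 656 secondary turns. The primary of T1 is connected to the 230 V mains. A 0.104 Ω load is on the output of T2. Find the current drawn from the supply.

After T1: V = 230.00 × 220/1319 = 38.362 V.
After T2: V = 38.362 × 656/2264 = 11.116 V.
I_load = 11.116/0.104 = 106.88 A, so P_out = 11.116 × 106.88 = 1188.0 W.
All ideal ⇒ P_in = P_out, so I_supply = 1188.0/230 = 5.17 A.

I_supply ≈ 5.17 A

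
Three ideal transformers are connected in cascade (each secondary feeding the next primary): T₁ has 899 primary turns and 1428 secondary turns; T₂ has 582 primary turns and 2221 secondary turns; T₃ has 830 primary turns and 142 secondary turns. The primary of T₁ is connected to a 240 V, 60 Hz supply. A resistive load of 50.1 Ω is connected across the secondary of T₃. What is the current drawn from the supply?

After T₁: V = 240.00 × 1428/899 = 381.22 V.
After T₂: V = 381.22 × 2221/582 = 1454.8 V.
After T₃: V = 1454.8 × 142/830 = 248.89 V.
I_load = 248.89/50.1 = 4.9680 A, so P_out = 248.89 × 4.9680 = 1236.5 W.
All ideal ⇒ P_in = P_out, so I_supply = 1236.5/240 = 5.15 A.

I_supply ≈ 5.15 A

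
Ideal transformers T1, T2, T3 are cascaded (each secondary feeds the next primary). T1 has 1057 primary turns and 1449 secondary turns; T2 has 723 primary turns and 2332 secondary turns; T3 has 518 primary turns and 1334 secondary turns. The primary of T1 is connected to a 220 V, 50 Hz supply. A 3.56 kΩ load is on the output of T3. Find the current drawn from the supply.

I_supply ≈ 8.01 A

Secondary of T1: V = 220.00 × 1449/1057 = 301.59 V.
Secondary of T2: V = 301.59 × 2332/723 = 972.76 V.
Secondary of T3: V = 972.76 × 1334/518 = 2505.1 V.
I_load = 2505.1/3560 = 0.70369 A, so P_out = 2505.1 × 0.70369 = 1762.8 W.
All ideal ⇒ P_in = P_out, so I_supply = 1762.8/220 = 8.01 A.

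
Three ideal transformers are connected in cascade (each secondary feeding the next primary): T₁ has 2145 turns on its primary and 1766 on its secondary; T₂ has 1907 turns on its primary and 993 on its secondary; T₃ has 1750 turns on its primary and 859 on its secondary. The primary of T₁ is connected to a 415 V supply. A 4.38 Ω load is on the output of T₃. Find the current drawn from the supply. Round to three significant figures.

After T₁: V = 415.00 × 1766/2145 = 341.67 V.
After T₂: V = 341.67 × 993/1907 = 177.91 V.
After T₃: V = 177.91 × 859/1750 = 87.330 V.
I_load = 87.330/4.38 = 19.938 A, so P_out = 87.330 × 19.938 = 1741.2 W.
All ideal ⇒ P_in = P_out, so I_supply = 1741.2/415 = 4.20 A.

I_supply ≈ 4.20 A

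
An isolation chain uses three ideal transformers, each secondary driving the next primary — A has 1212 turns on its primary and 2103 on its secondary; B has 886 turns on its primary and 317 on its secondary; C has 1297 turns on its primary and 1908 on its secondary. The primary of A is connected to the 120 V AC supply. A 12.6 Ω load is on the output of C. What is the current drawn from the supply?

I_supply ≈ 7.94 A

After A: V = 120.00 × 2103/1212 = 208.22 V.
After B: V = 208.22 × 317/886 = 74.498 V.
After C: V = 74.498 × 1908/1297 = 109.59 V.
I_load = 109.59/12.6 = 8.6978 A, so P_out = 109.59 × 8.6978 = 953.22 W.
All ideal ⇒ P_in = P_out, so I_supply = 953.22/120 = 7.94 A.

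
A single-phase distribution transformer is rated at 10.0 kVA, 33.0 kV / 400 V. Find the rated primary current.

I_p ≈ 0.303 A

I_p = S/V_p = 10000/33000 = 0.303 A.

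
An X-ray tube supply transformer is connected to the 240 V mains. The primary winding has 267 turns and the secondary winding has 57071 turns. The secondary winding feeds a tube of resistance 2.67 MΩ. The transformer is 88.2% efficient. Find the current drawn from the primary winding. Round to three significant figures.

I_p ≈ 4.66 A

V_s = 240 × 57071/267 = 51300 V.
I_s = V_s/R = 51300/(2.67×10^6) = 0.019213 A.
P_out = V_s I_s = 51300 × 0.019213 = 985.64 W.
P_in = P_out/η = 985.64/0.882 = 1117.5 W.
I_p = P_in/V_p = 1117.5/240 = 4.66 A.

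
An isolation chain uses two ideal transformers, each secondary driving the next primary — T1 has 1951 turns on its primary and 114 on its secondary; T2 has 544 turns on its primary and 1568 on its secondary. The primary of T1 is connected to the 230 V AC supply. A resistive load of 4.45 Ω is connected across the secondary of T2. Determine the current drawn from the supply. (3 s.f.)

I_supply ≈ 1.47 A

After T1: V = 230.00 × 114/1951 = 13.439 V.
After T2: V = 13.439 × 1568/544 = 38.737 V.
I_load = 38.737/4.45 = 8.7049 A, so P_out = 38.737 × 8.7049 = 337.20 W.
All ideal ⇒ P_in = P_out, so I_supply = 337.20/230 = 1.47 A.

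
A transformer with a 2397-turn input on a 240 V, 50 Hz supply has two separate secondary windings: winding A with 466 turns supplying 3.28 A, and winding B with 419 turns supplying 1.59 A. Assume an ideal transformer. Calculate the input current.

I_in ≈ 0.916 A

V_A = 240 × 466/2397 = 46.658 V; V_B = 240 × 419/2397 = 41.952 V.
P_out = V_A I_A + V_B I_B = 46.658×3.28 + 41.952×1.59 = 153.04 + 66.704 = 219.74 W.
Ideal ⇒ P_in = P_out, so I_in = P_out/V_in = 219.74/240 = 0.916 A.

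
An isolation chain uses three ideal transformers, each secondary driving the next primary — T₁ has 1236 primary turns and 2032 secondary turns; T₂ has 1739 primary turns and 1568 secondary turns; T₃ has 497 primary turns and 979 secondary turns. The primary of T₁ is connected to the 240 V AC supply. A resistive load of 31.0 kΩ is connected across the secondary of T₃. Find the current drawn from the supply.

I_supply ≈ 0.0660 A

Secondary of T₁: V = 240.00 × 2032/1236 = 394.56 V.
Secondary of T₂: V = 394.56 × 1568/1739 = 355.76 V.
Secondary of T₃: V = 355.76 × 979/497 = 700.79 V.
I_load = 700.79/31000 = 0.022606 A, so P_out = 700.79 × 0.022606 = 15.842 W.
All ideal ⇒ P_in = P_out, so I_supply = 15.842/240 = 0.0660 A.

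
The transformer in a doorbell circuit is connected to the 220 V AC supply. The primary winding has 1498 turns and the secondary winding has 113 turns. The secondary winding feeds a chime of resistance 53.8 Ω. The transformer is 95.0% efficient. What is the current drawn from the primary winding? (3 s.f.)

V_s = 220 × 113/1498 = 16.595 V.
I_s = V_s/R = 16.595/53.8 = 0.30847 A.
P_out = V_s I_s = 16.595 × 0.30847 = 5.1191 W.
P_in = P_out/η = 5.1191/0.950 = 5.3886 W.
I_p = P_in/V_p = 5.3886/220 = 0.0245 A.

I_p ≈ 0.0245 A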